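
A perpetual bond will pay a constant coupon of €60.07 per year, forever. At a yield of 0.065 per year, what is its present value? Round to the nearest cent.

€924.15

Level perpetuity: PV = C / r = €60.07 / 0.065 = €924.15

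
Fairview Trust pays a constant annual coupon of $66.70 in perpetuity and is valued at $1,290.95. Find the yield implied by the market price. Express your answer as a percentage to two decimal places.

P = C/r ⇒ r = C/P = $66.70/$1,290.95 = 0.051667

5.17%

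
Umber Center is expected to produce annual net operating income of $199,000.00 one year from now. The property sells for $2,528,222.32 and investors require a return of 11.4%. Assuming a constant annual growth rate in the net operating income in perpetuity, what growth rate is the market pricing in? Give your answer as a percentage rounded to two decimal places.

3.53%

P = D₁/(r−g) ⇒ g = r − D₁/P = 0.114 − $199,000.00/$2,528,222.32 = 0.035289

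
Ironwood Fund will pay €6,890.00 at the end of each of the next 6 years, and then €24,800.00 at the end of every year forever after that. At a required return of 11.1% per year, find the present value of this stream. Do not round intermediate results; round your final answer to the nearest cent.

€147872.26

PV of 6-year annuity: €6,890.00 × [1 − (1+0.111)^−6] / 0.111 = 29064.62850
Perpetuity value at year 6: €24,800.00 / 0.111 = 223423.42342
PV of perpetuity: 223423.42342 / (1+0.111)^6 = 118807.63433
Total PV = 29064.62850 + 118807.63433 = 147872.26283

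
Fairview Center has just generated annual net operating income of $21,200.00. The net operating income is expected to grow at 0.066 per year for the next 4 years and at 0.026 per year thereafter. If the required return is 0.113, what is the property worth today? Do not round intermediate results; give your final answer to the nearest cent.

D_1 = 22599.20000
D_2 = 24090.74720
D_3 = 25680.73652
D_4 = 27375.66513
Terminal value at year 4: TV = D_4×(1+g_2)/(r−g_2) = 28087.43242/0.087 = 322844.05079
P_0 = D_1/(1+r)^1 + D_2/(1+r)^2 + D_3/(1+r)^3 + D_4/(1+r)^4 + TV/(1+r)^4
    = 20304.76190 + 19447.32811 + 18626.10222 + 17839.55522 + 210383.72023 = 286601.46770

$286601.47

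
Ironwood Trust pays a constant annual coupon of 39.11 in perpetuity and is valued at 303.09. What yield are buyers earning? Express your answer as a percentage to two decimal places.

P = C/r ⇒ r = C/P = 39.11/303.09 = 0.129038

12.90%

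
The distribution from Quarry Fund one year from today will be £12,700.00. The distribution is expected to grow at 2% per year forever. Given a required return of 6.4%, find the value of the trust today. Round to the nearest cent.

Growing perpetuity: P = D₁ / (r − g) = £12,700.0000 / (0.064 − 0.02) = £288,636.36

£288636.36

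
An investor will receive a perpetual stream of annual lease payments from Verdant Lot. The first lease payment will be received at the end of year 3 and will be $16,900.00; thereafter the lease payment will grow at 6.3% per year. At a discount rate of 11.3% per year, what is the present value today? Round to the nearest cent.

$272851.52

Value at end of year 2: C₁ / (r − g) = $16,900.00 / (0.113 − 0.063) = $338,000.0000
Discount to today: PV = $338,000.0000 / (1 + 0.113)^2 = $338,000.0000 / 1.238769 = $272,851.52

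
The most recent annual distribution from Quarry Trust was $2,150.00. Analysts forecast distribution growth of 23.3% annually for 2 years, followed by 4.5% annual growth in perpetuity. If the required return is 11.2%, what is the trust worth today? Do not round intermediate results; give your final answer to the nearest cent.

D_1 = 2650.95000
D_2 = 3268.62135
Terminal value at year 2: TV = D_2×(1+g_2)/(r−g_2) = 3415.70931/0.067 = 50980.73598
P_0 = D_1/(1+r)^1 + D_2/(1+r)^2 + TV/(1+r)^2
    = 2383.94784 + 2643.35224 + 41228.40431 = 46255.70439

$46255.70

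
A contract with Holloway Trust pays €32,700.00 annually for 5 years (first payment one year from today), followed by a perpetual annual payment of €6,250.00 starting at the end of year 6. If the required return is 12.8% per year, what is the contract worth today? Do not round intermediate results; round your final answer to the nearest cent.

€142314.67

PV of 5-year annuity: €32,700.00 × [1 − (1+0.128)^−5] / 0.128 = 115576.94148
Perpetuity value at year 5: €6,250.00 / 0.128 = 48828.12500
PV of perpetuity: 48828.12500 / (1+0.128)^5 = 26737.73099
Total PV = 115576.94148 + 26737.73099 = 142314.67246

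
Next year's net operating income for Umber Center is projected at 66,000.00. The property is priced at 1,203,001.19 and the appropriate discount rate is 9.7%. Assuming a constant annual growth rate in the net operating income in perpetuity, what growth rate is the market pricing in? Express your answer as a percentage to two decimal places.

P = D₁/(r−g) ⇒ g = r − D₁/P = 0.097 − 66,000.00/1,203,001.19 = 0.042137

4.21%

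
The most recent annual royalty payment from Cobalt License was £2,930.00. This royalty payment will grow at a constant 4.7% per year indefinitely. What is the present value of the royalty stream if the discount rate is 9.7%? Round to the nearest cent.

£61354.20

D₁ = D₀ × (1 + g) = £2,930.00 × 1.047 = £3,067.7100
Growing perpetuity: P = D₁ / (r − g) = £3,067.7100 / (0.097 − 0.047) = £61,354.20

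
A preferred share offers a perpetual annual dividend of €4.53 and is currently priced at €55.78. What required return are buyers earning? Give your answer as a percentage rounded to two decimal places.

8.12%

P = C/r ⇒ r = C/P = €4.53/€55.78 = 0.081212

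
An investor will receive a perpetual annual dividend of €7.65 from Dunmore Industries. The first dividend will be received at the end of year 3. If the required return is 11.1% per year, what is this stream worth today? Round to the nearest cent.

Value at end of year 2: C / r = €7.65 / 0.111 = €68.9189
Discount to today: PV = €68.9189 / (1 + 0.111)^2 = €68.9189 / 1.234321 = €55.84

€55.84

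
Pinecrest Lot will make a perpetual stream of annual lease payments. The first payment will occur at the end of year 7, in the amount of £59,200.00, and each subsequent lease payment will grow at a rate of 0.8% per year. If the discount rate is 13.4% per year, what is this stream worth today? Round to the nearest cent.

Value at end of year 6: C₁ / (r − g) = £59,200.00 / (0.134 − 0.008) = £469,841.2698
Discount to today: PV = £469,841.2698 / (1 + 0.134)^6 = £469,841.2698 / 2.126563 = £220,939.23

£220939.23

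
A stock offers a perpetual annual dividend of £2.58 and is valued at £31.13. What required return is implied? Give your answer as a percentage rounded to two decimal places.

P = C/r ⇒ r = C/P = £2.58/£31.13 = 0.082878

8.29%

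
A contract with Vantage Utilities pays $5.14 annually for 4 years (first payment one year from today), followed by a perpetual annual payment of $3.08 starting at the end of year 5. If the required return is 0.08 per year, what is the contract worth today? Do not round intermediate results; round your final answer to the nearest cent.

PV of 4-year annuity: $5.14 × [1 − (1+0.08)^−4] / 0.08 = 17.02433
Perpetuity value at year 4: $3.08 / 0.08 = 38.50000
PV of perpetuity: 38.50000 / (1+0.08)^4 = 28.29865
Total PV = 17.02433 + 28.29865 = 45.32298

$45.32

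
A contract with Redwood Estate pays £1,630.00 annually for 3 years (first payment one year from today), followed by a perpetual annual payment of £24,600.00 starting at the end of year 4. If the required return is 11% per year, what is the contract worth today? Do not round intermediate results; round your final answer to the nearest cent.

PV of 3-year annuity: £1,630.00 × [1 − (1+0.11)^−3] / 0.11 = 3983.25499
Perpetuity value at year 3: £24,600.00 / 0.11 = 223636.36364
PV of perpetuity: 223636.36364 / (1+0.11)^3 = 163520.98164
Total PV = 3983.25499 + 163520.98164 = 167504.23662

£167504.24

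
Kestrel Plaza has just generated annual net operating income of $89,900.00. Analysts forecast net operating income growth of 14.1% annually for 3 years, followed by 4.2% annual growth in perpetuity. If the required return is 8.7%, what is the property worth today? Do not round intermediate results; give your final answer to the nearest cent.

$2704988.50

D_1 = 102575.90000
D_2 = 117039.10190
D_3 = 133541.61527
Terminal value at year 3: TV = D_3×(1+g_2)/(r−g_2) = 139150.36311/0.045 = 3092230.29131
P_0 = D_1/(1+r)^1 + D_2/(1+r)^2 + D_3/(1+r)^3 + TV/(1+r)^3
    = 94366.05336 + 99053.97137 + 103974.77584 + 2407593.69828 = 2704988.49885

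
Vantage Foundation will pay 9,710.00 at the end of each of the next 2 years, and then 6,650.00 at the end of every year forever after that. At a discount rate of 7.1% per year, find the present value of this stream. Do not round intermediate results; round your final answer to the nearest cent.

PV of 2-year annuity: 9,710.00 × [1 − (1+0.071)^−2] / 0.071 = 17531.55293
Perpetuity value at year 2: 6,650.00 / 0.071 = 93661.97183
PV of perpetuity: 93661.97183 / (1+0.071)^2 = 81655.29552
Total PV = 17531.55293 + 81655.29552 = 99186.84845

99186.85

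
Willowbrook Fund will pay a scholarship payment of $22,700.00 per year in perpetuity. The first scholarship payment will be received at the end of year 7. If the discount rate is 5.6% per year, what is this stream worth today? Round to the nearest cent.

$292317.17

Value at end of year 6: C / r = $22,700.00 / 0.056 = $405,357.1429
Discount to today: PV = $405,357.1429 / (1 + 0.056)^6 = $405,357.1429 / 1.386703 = $292,317.17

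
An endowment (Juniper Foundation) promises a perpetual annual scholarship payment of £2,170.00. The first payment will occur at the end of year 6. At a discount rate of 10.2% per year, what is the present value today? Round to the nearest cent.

£13090.36

Value at end of year 5: C / r = £2,170.00 / 0.102 = £21,274.5098
Discount to today: PV = £21,274.5098 / (1 + 0.102)^5 = £21,274.5098 / 1.625204 = £13,090.36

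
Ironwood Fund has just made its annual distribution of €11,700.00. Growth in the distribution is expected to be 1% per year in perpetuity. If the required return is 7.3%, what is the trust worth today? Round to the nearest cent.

€187571.43

D₁ = D₀ × (1 + g) = €11,700.00 × 1.01 = €11,817.0000
Growing perpetuity: P = D₁ / (r − g) = €11,817.0000 / (0.073 − 0.01) = €187,571.43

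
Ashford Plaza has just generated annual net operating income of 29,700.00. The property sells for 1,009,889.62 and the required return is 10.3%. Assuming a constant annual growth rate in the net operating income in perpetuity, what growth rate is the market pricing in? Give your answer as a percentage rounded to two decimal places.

P = D₀(1+g)/(r−g) ⇒ P(r−g) = D₀(1+g) ⇒ g(P+D₀) = P·r − D₀
g = (P·r − D₀)/(P + D₀) = (1,009,889.62×0.103 − 29,700.00) / (1,009,889.62 + 29,700.00) = 0.071488

7.15%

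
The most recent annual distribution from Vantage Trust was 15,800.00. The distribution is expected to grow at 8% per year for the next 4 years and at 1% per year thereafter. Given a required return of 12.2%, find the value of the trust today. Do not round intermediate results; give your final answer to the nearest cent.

D_1 = 17064.00000
D_2 = 18429.12000
D_3 = 19903.44960
D_4 = 21495.72557
Terminal value at year 4: TV = D_4×(1+g_2)/(r−g_2) = 21710.68282/0.112 = 193845.38235
P_0 = D_1/(1+r)^1 + D_2/(1+r)^2 + D_3/(1+r)^3 + D_4/(1+r)^4 + TV/(1+r)^4
    = 15208.55615 + 14639.25191 + 14091.25852 + 13563.77826 + 122316.21463 = 179819.05947

179819.06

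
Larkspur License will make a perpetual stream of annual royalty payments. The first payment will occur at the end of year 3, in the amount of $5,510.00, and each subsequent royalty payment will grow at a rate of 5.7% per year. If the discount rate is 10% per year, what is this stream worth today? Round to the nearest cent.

$105900.44

Value at end of year 2: C₁ / (r − g) = $5,510.00 / (0.1 − 0.057) = $128,139.5349
Discount to today: PV = $128,139.5349 / (1 + 0.1)^2 = $128,139.5349 / 1.210000 = $105,900.44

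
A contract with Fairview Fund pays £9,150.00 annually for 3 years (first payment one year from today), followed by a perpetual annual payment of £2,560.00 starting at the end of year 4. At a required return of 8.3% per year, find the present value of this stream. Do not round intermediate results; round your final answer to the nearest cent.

£47734.93

PV of 3-year annuity: £9,150.00 × [1 − (1+0.083)^−3] / 0.083 = 23453.37322
Perpetuity value at year 3: £2,560.00 / 0.083 = 30843.37349
PV of perpetuity: 30843.37349 / (1+0.083)^3 = 24281.55541
Total PV = 23453.37322 + 24281.55541 = 47734.92863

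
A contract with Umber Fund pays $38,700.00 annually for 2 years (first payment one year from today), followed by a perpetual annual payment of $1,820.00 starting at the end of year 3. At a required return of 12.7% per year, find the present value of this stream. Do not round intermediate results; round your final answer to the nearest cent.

$76091.18

PV of 2-year annuity: $38,700.00 × [1 − (1+0.127)^−2] / 0.127 = 64808.29900
Perpetuity value at year 2: $1,820.00 / 0.127 = 14330.70866
PV of perpetuity: 14330.70866 / (1+0.127)^2 = 11282.87651
Total PV = 64808.29900 + 11282.87651 = 76091.17551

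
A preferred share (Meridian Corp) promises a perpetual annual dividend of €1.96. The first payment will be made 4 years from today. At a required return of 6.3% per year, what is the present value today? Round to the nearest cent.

€25.90

Value at end of year 3: C / r = €1.96 / 0.063 = €31.1111
Discount to today: PV = €31.1111 / (1 + 0.063)^3 = €31.1111 / 1.201157 = €25.90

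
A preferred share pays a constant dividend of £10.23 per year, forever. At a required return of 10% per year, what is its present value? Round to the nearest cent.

Level perpetuity: PV = C / r = £10.23 / 0.1 = £102.30

£102.30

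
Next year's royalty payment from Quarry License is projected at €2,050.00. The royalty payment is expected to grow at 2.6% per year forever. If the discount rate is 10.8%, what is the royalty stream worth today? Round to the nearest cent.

€25000.00

Growing perpetuity: P = D₁ / (r − g) = €2,050.0000 / (0.108 − 0.026) = €25,000.00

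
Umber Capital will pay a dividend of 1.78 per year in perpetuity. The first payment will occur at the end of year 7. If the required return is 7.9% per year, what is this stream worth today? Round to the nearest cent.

Value at end of year 6: C / r = 1.78 / 0.079 = 22.5316
Discount to today: PV = 22.5316 / (1 + 0.079)^6 = 22.5316 / 1.578079 = 14.28

14.28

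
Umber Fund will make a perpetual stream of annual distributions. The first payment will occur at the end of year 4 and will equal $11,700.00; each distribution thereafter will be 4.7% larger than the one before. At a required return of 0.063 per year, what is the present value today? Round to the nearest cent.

$608788.00

Value at end of year 3: C₁ / (r − g) = $11,700.00 / (0.063 − 0.047) = $731,250.0000
Discount to today: PV = $731,250.0000 / (1 + 0.063)^3 = $731,250.0000 / 1.201157 = $608,788.00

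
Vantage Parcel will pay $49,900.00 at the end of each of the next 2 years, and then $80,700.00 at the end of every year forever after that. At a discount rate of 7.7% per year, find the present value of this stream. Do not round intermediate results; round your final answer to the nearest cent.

$992900.64

PV of 2-year annuity: $49,900.00 × [1 − (1+0.077)^−2] / 0.077 = 89352.27932
Perpetuity value at year 2: $80,700.00 / 0.077 = 1048051.94805
PV of perpetuity: 1048051.94805 / (1+0.077)^2 = 903548.36206
Total PV = 89352.27932 + 903548.36206 = 992900.64138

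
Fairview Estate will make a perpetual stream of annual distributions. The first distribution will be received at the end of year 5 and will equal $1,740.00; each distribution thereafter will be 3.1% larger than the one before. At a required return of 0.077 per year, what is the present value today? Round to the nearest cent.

Value at end of year 4: C₁ / (r − g) = $1,740.00 / (0.077 − 0.031) = $37,826.0870
Discount to today: PV = $37,826.0870 / (1 + 0.077)^4 = $37,826.0870 / 1.345435 = $28,114.39

$28114.39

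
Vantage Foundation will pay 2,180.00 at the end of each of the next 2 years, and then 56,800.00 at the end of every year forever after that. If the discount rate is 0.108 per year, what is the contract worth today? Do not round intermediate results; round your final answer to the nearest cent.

432138.90

PV of 2-year annuity: 2,180.00 × [1 − (1+0.108)^−2] / 0.108 = 3743.23919
Perpetuity value at year 2: 56,800.00 / 0.108 = 525925.92593
PV of perpetuity: 525925.92593 / (1+0.108)^2 = 428395.65706
Total PV = 3743.23919 + 428395.65706 = 432138.89625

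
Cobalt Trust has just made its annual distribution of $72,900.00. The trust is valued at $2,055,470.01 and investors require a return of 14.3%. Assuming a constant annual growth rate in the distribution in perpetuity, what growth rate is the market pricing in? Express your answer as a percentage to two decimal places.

10.39%

P = D₀(1+g)/(r−g) ⇒ P(r−g) = D₀(1+g) ⇒ g(P+D₀) = P·r − D₀
g = (P·r − D₀)/(P + D₀) = ($2,055,470.01×0.143 − $72,900.00) / ($2,055,470.01 + $72,900.00) = 0.103850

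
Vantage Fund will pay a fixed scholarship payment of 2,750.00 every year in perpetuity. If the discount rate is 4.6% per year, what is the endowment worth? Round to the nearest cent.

Level perpetuity: PV = C / r = 2,750.00 / 0.046 = 59,782.61

59782.61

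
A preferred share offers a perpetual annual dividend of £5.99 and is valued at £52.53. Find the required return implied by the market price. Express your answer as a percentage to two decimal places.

11.40%

P = C/r ⇒ r = C/P = £5.99/£52.53 = 0.114030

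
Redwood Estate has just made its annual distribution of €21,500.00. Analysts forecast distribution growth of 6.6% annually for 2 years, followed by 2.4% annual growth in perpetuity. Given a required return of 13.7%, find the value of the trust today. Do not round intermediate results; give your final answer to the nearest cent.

€210315.15

D_1 = 22919.00000
D_2 = 24431.65400
Terminal value at year 2: TV = D_2×(1+g_2)/(r−g_2) = 25018.01370/0.113 = 221398.35129
P_0 = D_1/(1+r)^1 + D_2/(1+r)^2 + TV/(1+r)^2
    = 20157.43184 + 18898.70039 + 171259.01943 = 210315.15166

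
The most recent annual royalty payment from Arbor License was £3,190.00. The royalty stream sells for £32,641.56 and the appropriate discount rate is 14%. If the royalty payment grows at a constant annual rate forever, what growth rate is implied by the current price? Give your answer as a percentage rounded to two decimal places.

P = D₀(1+g)/(r−g) ⇒ P(r−g) = D₀(1+g) ⇒ g(P+D₀) = P·r − D₀
g = (P·r − D₀)/(P + D₀) = (£32,641.56×0.14 − £3,190.00) / (£32,641.56 + £3,190.00) = 0.038508

3.85%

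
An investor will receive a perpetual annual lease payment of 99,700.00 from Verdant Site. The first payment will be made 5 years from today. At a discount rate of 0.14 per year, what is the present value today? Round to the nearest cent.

Value at end of year 4: C / r = 99,700.00 / 0.14 = 712,142.8571
Discount to today: PV = 712,142.8571 / (1 + 0.14)^4 = 712,142.8571 / 1.688960 = 421,645.74

421645.74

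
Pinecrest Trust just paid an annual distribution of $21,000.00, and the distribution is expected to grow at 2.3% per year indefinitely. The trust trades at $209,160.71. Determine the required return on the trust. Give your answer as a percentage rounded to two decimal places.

D₁ = $21,000.00 × 1.023 = $21,483.0000
P = D₁/(r − g) ⇒ r = D₁/P + g = $21,483.0000/$209,160.71 + 0.023 = 0.102710 + 0.023 = 0.125710

12.57%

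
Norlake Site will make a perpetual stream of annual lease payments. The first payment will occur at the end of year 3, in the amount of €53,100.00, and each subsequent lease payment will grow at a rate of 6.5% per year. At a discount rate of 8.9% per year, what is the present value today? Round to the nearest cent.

€1865638.60

Value at end of year 2: C₁ / (r − g) = €53,100.00 / (0.089 − 0.065) = €2,212,500.0000
Discount to today: PV = €2,212,500.0000 / (1 + 0.089)^2 = €2,212,500.0000 / 1.185921 = €1,865,638.60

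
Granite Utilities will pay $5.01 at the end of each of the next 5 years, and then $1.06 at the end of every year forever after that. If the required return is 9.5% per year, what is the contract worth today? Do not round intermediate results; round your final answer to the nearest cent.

PV of 5-year annuity: $5.01 × [1 − (1+0.095)^−5] / 0.095 = 19.23694
Perpetuity value at year 5: $1.06 / 0.095 = 11.15789
PV of perpetuity: 11.15789 / (1+0.095)^5 = 7.08780
Total PV = 19.23694 + 7.08780 = 26.32474

$26.32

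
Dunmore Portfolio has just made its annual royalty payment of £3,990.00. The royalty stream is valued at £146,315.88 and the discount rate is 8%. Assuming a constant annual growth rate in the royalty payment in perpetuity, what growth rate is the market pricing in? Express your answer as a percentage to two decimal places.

5.13%

P = D₀(1+g)/(r−g) ⇒ P(r−g) = D₀(1+g) ⇒ g(P+D₀) = P·r − D₀
g = (P·r − D₀)/(P + D₀) = (£146,315.88×0.08 − £3,990.00) / (£146,315.88 + £3,990.00) = 0.051330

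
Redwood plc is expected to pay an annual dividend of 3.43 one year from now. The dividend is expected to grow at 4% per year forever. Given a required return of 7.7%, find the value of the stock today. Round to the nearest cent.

92.70

Growing perpetuity: P = D₁ / (r − g) = 3.4300 / (0.077 − 0.04) = 92.70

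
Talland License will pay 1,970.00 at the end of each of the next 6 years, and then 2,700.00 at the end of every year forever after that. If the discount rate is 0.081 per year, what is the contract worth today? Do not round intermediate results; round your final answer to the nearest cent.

29968.84

PV of 6-year annuity: 1,970.00 × [1 − (1+0.081)^−6] / 0.081 = 9079.51106
Perpetuity value at year 6: 2,700.00 / 0.081 = 33333.33333
PV of perpetuity: 33333.33333 / (1+0.081)^6 = 20889.33341
Total PV = 9079.51106 + 20889.33341 = 29968.84446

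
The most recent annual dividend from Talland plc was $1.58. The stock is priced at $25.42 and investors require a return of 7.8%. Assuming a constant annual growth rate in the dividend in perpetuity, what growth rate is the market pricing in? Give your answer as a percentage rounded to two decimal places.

P = D₀(1+g)/(r−g) ⇒ P(r−g) = D₀(1+g) ⇒ g(P+D₀) = P·r − D₀
g = (P·r − D₀)/(P + D₀) = ($25.42×0.078 − $1.58) / ($25.42 + $1.58) = 0.014917

1.49%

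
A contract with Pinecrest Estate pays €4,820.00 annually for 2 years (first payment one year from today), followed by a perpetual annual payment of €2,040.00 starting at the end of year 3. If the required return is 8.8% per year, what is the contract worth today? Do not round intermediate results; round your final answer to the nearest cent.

€28085.45

PV of 2-year annuity: €4,820.00 × [1 − (1+0.088)^−2] / 0.088 = 8501.97340
Perpetuity value at year 2: €2,040.00 / 0.088 = 23181.81818
PV of perpetuity: 23181.81818 / (1+0.088)^2 = 19583.47259
Total PV = 8501.97340 + 19583.47259 = 28085.44599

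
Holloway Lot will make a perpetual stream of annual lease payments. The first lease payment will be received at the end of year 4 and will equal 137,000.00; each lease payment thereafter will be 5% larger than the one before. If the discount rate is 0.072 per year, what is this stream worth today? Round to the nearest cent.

Value at end of year 3: C₁ / (r − g) = 137,000.00 / (0.072 − 0.05) = 6,227,272.7273
Discount to today: PV = 6,227,272.7273 / (1 + 0.072)^3 = 6,227,272.7273 / 1.231925 = 5,054,911.19

5054911.19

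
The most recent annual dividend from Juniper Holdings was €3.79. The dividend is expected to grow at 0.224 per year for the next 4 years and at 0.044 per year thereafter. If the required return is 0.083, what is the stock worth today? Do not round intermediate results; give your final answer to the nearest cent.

D_1 = 4.63896
D_2 = 5.67809
D_3 = 6.94998
D_4 = 8.50677
Terminal value at year 4: TV = D_4×(1+g_2)/(r−g_2) = 8.88107/0.039 = 227.71979
P_0 = D_1/(1+r)^1 + D_2/(1+r)^2 + D_3/(1+r)^3 + D_4/(1+r)^4 + TV/(1+r)^4
    = 4.28343 + 4.84111 + 5.47140 + 6.18374 + 165.53390 = 186.31358

€186.31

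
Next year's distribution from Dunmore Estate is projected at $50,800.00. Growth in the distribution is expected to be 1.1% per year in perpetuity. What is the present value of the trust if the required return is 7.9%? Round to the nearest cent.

$747058.82

Growing perpetuity: P = D₁ / (r − g) = $50,800.0000 / (0.079 − 0.011) = $747,058.82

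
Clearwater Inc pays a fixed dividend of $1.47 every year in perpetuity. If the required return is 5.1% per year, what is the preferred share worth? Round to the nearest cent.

$28.82

Level perpetuity: PV = C / r = $1.47 / 0.051 = $28.82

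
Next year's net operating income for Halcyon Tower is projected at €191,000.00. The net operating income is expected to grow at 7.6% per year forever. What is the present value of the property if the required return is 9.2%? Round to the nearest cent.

€11937500.00

Growing perpetuity: P = D₁ / (r − g) = €191,000.0000 / (0.092 − 0.076) = €11,937,500.00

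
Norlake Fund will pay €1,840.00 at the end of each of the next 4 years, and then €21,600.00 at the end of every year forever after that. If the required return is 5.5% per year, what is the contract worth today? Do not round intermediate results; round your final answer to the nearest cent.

€323465.51

PV of 4-year annuity: €1,840.00 × [1 − (1+0.055)^−4] / 0.055 = 6449.47622
Perpetuity value at year 4: €21,600.00 / 0.055 = 392727.27273
PV of perpetuity: 392727.27273 / (1+0.055)^4 = 317016.03010
Total PV = 6449.47622 + 317016.03010 = 323465.50632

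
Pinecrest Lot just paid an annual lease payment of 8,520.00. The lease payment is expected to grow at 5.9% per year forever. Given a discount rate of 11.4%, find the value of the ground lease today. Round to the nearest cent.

D₁ = D₀ × (1 + g) = 8,520.00 × 1.059 = 9,022.6800
Growing perpetuity: P = D₁ / (r − g) = 9,022.6800 / (0.114 − 0.059) = 164,048.73

164048.73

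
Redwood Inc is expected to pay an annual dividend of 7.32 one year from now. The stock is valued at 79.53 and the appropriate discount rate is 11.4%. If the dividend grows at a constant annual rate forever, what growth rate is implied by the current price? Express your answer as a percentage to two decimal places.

P = D₁/(r−g) ⇒ g = r − D₁/P = 0.114 − 7.32/79.53 = 0.021959

2.20%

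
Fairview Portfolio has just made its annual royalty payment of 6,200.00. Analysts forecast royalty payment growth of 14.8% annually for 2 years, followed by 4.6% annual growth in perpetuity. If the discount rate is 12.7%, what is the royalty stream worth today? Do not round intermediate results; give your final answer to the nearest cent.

D_1 = 7117.60000
D_2 = 8171.00480
Terminal value at year 2: TV = D_2×(1+g_2)/(r−g_2) = 8546.87102/0.081 = 105516.92618
P_0 = D_1/(1+r)^1 + D_2/(1+r)^2 + TV/(1+r)^2
    = 6315.52795 + 6433.20860 + 83075.75544 = 95824.49199

95824.49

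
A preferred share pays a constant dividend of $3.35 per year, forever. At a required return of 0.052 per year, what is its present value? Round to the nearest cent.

$64.42

Level perpetuity: PV = C / r = $3.35 / 0.052 = $64.42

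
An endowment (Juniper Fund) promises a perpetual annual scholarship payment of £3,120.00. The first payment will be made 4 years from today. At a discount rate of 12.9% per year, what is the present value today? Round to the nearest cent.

£16806.72

Value at end of year 3: C / r = £3,120.00 / 0.129 = £24,186.0465
Discount to today: PV = £24,186.0465 / (1 + 0.129)^3 = £24,186.0465 / 1.439070 = £16,806.72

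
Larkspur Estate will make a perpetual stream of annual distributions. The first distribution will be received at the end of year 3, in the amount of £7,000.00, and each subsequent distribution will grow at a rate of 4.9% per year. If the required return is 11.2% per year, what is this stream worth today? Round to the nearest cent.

£89856.17

Value at end of year 2: C₁ / (r − g) = £7,000.00 / (0.112 − 0.049) = £111,111.1111
Discount to today: PV = £111,111.1111 / (1 + 0.112)^2 = £111,111.1111 / 1.236544 = £89,856.17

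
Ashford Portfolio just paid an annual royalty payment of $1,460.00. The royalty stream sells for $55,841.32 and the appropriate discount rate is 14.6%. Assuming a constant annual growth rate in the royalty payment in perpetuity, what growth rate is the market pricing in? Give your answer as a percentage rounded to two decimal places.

11.68%

P = D₀(1+g)/(r−g) ⇒ P(r−g) = D₀(1+g) ⇒ g(P+D₀) = P·r − D₀
g = (P·r − D₀)/(P + D₀) = ($55,841.32×0.146 − $1,460.00) / ($55,841.32 + $1,460.00) = 0.116801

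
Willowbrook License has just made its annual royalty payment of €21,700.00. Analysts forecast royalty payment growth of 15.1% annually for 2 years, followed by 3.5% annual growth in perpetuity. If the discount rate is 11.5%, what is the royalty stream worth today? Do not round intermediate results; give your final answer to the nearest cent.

D_1 = 24976.70000
D_2 = 28748.18170
Terminal value at year 2: TV = D_2×(1+g_2)/(r−g_2) = 29754.36806/0.08 = 371929.60074
P_0 = D_1/(1+r)^1 + D_2/(1+r)^2 + TV/(1+r)^2
    = 22400.62780 + 23123.87677 + 299165.15574 = 344689.66031

€344689.66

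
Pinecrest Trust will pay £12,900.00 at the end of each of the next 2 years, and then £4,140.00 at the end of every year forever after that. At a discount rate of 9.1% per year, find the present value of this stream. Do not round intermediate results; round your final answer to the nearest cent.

£60883.44

PV of 2-year annuity: £12,900.00 × [1 − (1+0.091)^−2] / 0.091 = 22661.79163
Perpetuity value at year 2: £4,140.00 / 0.091 = 45494.50549
PV of perpetuity: 45494.50549 / (1+0.091)^2 = 38221.65144
Total PV = 22661.79163 + 38221.65144 = 60883.44306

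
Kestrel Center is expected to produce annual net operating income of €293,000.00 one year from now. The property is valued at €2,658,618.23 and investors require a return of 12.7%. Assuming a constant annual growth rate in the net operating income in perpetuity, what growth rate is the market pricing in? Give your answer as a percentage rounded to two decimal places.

P = D₁/(r−g) ⇒ g = r − D₁/P = 0.127 − €293,000.00/€2,658,618.23 = 0.016792

1.68%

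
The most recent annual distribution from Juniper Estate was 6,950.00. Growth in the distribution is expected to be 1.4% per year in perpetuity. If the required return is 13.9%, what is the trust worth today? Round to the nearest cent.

D₁ = D₀ × (1 + g) = 6,950.00 × 1.014 = 7,047.3000
Growing perpetuity: P = D₁ / (r − g) = 7,047.3000 / (0.139 − 0.014) = 56,378.40

56378.40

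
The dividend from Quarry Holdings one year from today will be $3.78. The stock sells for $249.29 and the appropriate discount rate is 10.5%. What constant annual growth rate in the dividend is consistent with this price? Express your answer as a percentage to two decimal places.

P = D₁/(r−g) ⇒ g = r − D₁/P = 0.105 − $3.78/$249.29 = 0.089837

8.98%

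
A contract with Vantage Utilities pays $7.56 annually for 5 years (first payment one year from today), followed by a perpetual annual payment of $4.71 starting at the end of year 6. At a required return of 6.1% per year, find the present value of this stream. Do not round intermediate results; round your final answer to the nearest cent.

PV of 5-year annuity: $7.56 × [1 − (1+0.061)^−5] / 0.061 = 31.75902
Perpetuity value at year 5: $4.71 / 0.061 = 77.21311
PV of perpetuity: 77.21311 / (1+0.061)^5 = 57.42674
Total PV = 31.75902 + 57.42674 = 89.18576

$89.19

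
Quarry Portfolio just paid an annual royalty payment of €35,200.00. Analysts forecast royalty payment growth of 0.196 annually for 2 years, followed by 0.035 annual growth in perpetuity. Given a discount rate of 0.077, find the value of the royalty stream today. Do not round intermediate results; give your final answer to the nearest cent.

D_1 = 42099.20000
D_2 = 50350.64320
Terminal value at year 2: TV = D_2×(1+g_2)/(r−g_2) = 52112.91571/0.042 = 1240783.70743
P_0 = D_1/(1+r)^1 + D_2/(1+r)^2 + TV/(1+r)^2
    = 39089.32219 + 43408.38379 + 1069706.60051 = 1152204.30650

€1152204.31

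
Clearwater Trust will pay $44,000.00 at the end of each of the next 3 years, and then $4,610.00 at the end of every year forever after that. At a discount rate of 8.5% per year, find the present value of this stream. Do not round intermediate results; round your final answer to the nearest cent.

$154838.24

PV of 3-year annuity: $44,000.00 × [1 − (1+0.085)^−3] / 0.085 = 112376.98434
Perpetuity value at year 3: $4,610.00 / 0.085 = 54235.29412
PV of perpetuity: 54235.29412 / (1+0.085)^3 = 42461.25099
Total PV = 112376.98434 + 42461.25099 = 154838.23533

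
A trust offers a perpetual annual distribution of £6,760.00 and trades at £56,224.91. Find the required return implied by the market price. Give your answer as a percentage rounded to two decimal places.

12.02%

P = C/r ⇒ r = C/P = £6,760.00/£56,224.91 = 0.120231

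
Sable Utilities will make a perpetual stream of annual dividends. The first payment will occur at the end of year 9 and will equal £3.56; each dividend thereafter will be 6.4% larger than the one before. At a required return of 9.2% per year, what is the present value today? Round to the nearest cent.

£62.88

Value at end of year 8: C₁ / (r − g) = £3.56 / (0.092 − 0.064) = £127.1429
Discount to today: PV = £127.1429 / (1 + 0.092)^8 = £127.1429 / 2.022000 = £62.88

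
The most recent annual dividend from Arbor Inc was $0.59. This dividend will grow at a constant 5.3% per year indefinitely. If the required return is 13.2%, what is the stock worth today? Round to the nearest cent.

D₁ = D₀ × (1 + g) = $0.59 × 1.053 = $0.6213
Growing perpetuity: P = D₁ / (r − g) = $0.6213 / (0.132 − 0.053) = $7.86

$7.86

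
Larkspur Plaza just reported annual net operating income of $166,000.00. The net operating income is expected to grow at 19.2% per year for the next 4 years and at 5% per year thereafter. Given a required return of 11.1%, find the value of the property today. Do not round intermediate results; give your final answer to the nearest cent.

D_1 = 197872.00000
D_2 = 235863.42400
D_3 = 281149.20141
D_4 = 335129.84808
Terminal value at year 4: TV = D_4×(1+g_2)/(r−g_2) = 351886.34048/0.061 = 5768628.53250
P_0 = D_1/(1+r)^1 + D_2/(1+r)^2 + D_3/(1+r)^3 + D_4/(1+r)^4 + TV/(1+r)^4
    = 178102.61026 + 191087.58905 + 205019.26746 + 219966.66679 + 3786311.47760 = 4580487.61116

$4580487.61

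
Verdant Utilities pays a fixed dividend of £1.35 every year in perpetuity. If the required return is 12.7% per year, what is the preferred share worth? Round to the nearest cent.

Level perpetuity: PV = C / r = £1.35 / 0.127 = £10.63

£10.63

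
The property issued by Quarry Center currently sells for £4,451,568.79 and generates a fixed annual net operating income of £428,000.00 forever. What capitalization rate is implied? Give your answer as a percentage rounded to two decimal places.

9.61%

P = C/r ⇒ r = C/P = £428,000.00/£4,451,568.79 = 0.096146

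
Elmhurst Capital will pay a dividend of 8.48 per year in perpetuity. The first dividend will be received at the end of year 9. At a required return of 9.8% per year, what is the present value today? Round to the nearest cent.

Value at end of year 8: C / r = 8.48 / 0.098 = 86.5306
Discount to today: PV = 86.5306 / (1 + 0.098)^8 = 86.5306 / 2.112607 = 40.96

40.96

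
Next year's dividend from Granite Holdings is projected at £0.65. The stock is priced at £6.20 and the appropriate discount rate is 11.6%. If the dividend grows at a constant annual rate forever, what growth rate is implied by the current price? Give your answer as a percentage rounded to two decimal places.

1.12%

P = D₁/(r−g) ⇒ g = r − D₁/P = 0.116 − £0.65/£6.20 = 0.011161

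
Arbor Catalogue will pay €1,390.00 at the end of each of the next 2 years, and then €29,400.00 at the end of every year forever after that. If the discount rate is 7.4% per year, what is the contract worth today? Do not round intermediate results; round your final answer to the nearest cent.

PV of 2-year annuity: €1,390.00 × [1 − (1+0.074)^−2] / 0.074 = 2499.28044
Perpetuity value at year 2: €29,400.00 / 0.074 = 397297.29730
PV of perpetuity: 397297.29730 / (1+0.074)^2 = 344434.81901
Total PV = 2499.28044 + 344434.81901 = 346934.09945

€346934.10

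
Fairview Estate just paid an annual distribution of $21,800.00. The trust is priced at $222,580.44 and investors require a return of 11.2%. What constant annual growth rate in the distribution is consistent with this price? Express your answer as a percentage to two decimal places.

P = D₀(1+g)/(r−g) ⇒ P(r−g) = D₀(1+g) ⇒ g(P+D₀) = P·r − D₀
g = (P·r − D₀)/(P + D₀) = ($222,580.44×0.112 − $21,800.00) / ($222,580.44 + $21,800.00) = 0.012804

1.28%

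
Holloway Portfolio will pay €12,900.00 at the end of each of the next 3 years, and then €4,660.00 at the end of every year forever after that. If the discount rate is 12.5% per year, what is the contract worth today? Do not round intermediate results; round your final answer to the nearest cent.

PV of 3-year annuity: €12,900.00 × [1 − (1+0.125)^−3] / 0.125 = 30719.34156
Perpetuity value at year 3: €4,660.00 / 0.125 = 37280.00000
PV of perpetuity: 37280.00000 / (1+0.125)^3 = 26182.93553
Total PV = 30719.34156 + 26182.93553 = 56902.27709

€56902.28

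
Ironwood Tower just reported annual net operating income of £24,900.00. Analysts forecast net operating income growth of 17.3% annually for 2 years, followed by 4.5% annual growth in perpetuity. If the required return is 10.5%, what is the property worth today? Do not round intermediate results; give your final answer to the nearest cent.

£543183.92

D_1 = 29207.70000
D_2 = 34260.63210
Terminal value at year 2: TV = D_2×(1+g_2)/(r−g_2) = 35802.36054/0.06 = 596706.00907
P_0 = D_1/(1+r)^1 + D_2/(1+r)^2 + TV/(1+r)^2
    = 26432.30769 + 28058.91124 + 488692.70414 = 543183.92308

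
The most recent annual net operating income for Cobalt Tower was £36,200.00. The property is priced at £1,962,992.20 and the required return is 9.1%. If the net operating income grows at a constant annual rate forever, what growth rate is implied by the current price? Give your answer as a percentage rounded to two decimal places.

7.12%

P = D₀(1+g)/(r−g) ⇒ P(r−g) = D₀(1+g) ⇒ g(P+D₀) = P·r − D₀
g = (P·r − D₀)/(P + D₀) = (£1,962,992.20×0.091 − £36,200.00) / (£1,962,992.20 + £36,200.00) = 0.071245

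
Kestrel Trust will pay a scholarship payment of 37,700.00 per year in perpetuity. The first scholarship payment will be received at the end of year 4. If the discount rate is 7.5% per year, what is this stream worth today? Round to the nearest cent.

404626.85

Value at end of year 3: C / r = 37,700.00 / 0.075 = 502,666.6667
Discount to today: PV = 502,666.6667 / (1 + 0.075)^3 = 502,666.6667 / 1.242297 = 404,626.85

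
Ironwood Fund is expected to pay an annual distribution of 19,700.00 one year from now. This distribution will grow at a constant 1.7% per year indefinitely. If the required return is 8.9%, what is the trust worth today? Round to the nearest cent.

273611.11

Growing perpetuity: P = D₁ / (r − g) = 19,700.0000 / (0.089 − 0.017) = 273,611.11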